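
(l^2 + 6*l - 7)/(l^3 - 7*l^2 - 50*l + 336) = (l - 1)/(l^2 - 14*l + 48)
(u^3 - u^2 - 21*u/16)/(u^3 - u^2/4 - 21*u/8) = (4*u + 3)/(2*(2*u + 3))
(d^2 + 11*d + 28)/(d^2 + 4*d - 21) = (d + 4)/(d - 3)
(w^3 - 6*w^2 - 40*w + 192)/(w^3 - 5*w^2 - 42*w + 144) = (w - 4)/(w - 3)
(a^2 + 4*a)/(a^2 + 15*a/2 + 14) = 2*a/(2*a + 7)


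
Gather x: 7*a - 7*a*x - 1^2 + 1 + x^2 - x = 7*a + x^2 + x*(-7*a - 1)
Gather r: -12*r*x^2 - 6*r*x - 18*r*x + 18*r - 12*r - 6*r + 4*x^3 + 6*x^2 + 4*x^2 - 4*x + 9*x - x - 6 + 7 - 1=r*(-12*x^2 - 24*x) + 4*x^3 + 10*x^2 + 4*x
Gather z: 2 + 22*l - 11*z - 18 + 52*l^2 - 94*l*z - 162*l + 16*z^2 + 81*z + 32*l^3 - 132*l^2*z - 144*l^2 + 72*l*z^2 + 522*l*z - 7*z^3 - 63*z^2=32*l^3 - 92*l^2 - 140*l - 7*z^3 + z^2*(72*l - 47) + z*(-132*l^2 + 428*l + 70) - 16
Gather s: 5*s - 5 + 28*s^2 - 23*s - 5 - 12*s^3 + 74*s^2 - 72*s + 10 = -12*s^3 + 102*s^2 - 90*s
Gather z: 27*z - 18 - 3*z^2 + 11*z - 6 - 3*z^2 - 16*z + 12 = -6*z^2 + 22*z - 12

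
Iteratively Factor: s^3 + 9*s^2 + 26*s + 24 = (s + 3)*(s^2 + 6*s + 8) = (s + 2)*(s + 3)*(s + 4)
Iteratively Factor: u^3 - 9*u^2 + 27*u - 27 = (u - 3)*(u^2 - 6*u + 9) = (u - 3)^2*(u - 3)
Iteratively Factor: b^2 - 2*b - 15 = (b + 3)*(b - 5)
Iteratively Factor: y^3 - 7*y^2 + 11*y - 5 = (y - 5)*(y^2 - 2*y + 1) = (y - 5)*(y - 1)*(y - 1)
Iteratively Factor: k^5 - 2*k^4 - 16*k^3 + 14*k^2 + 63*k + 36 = (k - 3)*(k^4 + k^3 - 13*k^2 - 25*k - 12) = (k - 3)*(k + 1)*(k^3 - 13*k - 12) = (k - 3)*(k + 1)^2*(k^2 - k - 12) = (k - 4)*(k - 3)*(k + 1)^2*(k + 3)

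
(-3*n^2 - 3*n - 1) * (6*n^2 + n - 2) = -18*n^4 - 21*n^3 - 3*n^2 + 5*n + 2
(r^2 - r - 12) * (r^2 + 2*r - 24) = r^4 + r^3 - 38*r^2 + 288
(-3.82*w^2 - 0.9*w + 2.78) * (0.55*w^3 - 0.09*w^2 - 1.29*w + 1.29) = -2.101*w^5 - 0.1512*w^4 + 6.5378*w^3 - 4.017*w^2 - 4.7472*w + 3.5862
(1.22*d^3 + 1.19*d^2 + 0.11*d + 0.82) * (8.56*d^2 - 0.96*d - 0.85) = 10.4432*d^5 + 9.0152*d^4 - 1.2378*d^3 + 5.9021*d^2 - 0.8807*d - 0.697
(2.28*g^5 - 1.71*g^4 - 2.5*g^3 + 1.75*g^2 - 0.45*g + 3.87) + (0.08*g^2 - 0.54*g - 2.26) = 2.28*g^5 - 1.71*g^4 - 2.5*g^3 + 1.83*g^2 - 0.99*g + 1.61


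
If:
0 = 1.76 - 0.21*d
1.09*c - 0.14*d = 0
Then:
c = 1.08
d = 8.38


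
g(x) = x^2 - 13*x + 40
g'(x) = 2*x - 13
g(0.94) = 28.66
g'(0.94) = -11.12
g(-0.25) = 43.31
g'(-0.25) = -13.50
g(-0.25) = 43.31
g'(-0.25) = -13.50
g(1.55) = 22.25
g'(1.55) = -9.90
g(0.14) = 38.20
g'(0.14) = -12.72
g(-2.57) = 80.01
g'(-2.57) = -18.14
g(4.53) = 1.63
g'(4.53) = -3.94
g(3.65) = 5.87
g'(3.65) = -5.70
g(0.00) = 40.00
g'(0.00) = -13.00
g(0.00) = 40.00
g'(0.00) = -13.00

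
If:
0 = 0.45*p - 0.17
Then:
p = 0.38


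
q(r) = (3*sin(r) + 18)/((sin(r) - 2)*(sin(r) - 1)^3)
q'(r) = 3*cos(r)/((sin(r) - 2)*(sin(r) - 1)^3) - 3*(3*sin(r) + 18)*cos(r)/((sin(r) - 2)*(sin(r) - 1)^4) - (3*sin(r) + 18)*cos(r)/((sin(r) - 2)^2*(sin(r) - 1)^3)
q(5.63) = 1.49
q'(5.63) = 2.89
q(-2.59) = 1.84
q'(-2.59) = -3.99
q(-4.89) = 5298583.37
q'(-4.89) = 179579982.27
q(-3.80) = 244.36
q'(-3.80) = -1662.39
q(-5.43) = 1083.47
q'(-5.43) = 9343.87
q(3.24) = 6.37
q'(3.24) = -21.41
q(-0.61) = 1.63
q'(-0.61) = 3.31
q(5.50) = 1.18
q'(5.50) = 1.94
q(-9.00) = 2.47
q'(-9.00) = -6.11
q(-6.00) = 29.26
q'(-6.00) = 137.78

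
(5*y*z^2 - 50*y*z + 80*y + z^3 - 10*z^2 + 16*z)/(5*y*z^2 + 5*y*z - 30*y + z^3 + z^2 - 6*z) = (z - 8)/(z + 3)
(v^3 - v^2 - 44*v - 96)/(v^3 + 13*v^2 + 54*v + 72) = (v - 8)/(v + 6)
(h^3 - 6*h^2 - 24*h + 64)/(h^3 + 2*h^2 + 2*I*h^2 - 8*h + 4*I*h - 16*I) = (h - 8)/(h + 2*I)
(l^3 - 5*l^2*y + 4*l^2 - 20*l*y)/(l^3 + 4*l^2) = (l - 5*y)/l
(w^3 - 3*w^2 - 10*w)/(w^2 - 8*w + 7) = w*(w^2 - 3*w - 10)/(w^2 - 8*w + 7)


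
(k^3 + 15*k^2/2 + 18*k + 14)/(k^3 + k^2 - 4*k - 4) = (k^2 + 11*k/2 + 7)/(k^2 - k - 2)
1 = 1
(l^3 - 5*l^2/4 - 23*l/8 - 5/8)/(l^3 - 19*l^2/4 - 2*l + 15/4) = (8*l^2 - 18*l - 5)/(2*(4*l^2 - 23*l + 15))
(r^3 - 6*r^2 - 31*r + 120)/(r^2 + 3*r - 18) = (r^2 - 3*r - 40)/(r + 6)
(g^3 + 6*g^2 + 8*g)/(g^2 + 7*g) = (g^2 + 6*g + 8)/(g + 7)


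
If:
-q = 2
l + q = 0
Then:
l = 2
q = -2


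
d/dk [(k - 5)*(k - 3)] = 2*k - 8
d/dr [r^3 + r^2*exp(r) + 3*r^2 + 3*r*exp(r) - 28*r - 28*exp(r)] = r^2*exp(r) + 3*r^2 + 5*r*exp(r) + 6*r - 25*exp(r) - 28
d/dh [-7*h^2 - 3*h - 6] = -14*h - 3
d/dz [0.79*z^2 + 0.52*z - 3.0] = 1.58*z + 0.52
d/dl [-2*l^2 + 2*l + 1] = 2 - 4*l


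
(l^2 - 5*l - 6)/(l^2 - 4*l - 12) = (l + 1)/(l + 2)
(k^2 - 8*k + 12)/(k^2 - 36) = (k - 2)/(k + 6)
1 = 1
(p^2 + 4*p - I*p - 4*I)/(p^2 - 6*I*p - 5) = (p + 4)/(p - 5*I)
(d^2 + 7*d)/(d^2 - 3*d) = (d + 7)/(d - 3)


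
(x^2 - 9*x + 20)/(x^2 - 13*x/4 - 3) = 4*(x - 5)/(4*x + 3)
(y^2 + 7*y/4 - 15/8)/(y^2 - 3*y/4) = (y + 5/2)/y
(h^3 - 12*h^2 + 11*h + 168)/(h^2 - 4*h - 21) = h - 8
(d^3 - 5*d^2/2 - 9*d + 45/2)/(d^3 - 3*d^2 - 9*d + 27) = (d - 5/2)/(d - 3)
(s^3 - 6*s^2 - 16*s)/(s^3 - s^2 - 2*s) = (-s^2 + 6*s + 16)/(-s^2 + s + 2)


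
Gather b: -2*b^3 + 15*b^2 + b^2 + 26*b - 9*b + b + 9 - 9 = -2*b^3 + 16*b^2 + 18*b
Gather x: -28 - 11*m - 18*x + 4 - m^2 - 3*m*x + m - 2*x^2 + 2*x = -m^2 - 10*m - 2*x^2 + x*(-3*m - 16) - 24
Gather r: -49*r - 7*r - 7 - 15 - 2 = -56*r - 24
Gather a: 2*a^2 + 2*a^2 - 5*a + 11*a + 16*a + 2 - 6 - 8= 4*a^2 + 22*a - 12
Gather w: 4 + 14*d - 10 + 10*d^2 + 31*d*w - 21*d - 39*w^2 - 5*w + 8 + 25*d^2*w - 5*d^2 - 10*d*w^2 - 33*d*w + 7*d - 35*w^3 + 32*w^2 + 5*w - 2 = 5*d^2 - 35*w^3 + w^2*(-10*d - 7) + w*(25*d^2 - 2*d)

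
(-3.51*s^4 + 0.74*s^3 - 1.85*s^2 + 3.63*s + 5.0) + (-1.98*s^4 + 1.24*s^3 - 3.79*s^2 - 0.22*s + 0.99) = -5.49*s^4 + 1.98*s^3 - 5.64*s^2 + 3.41*s + 5.99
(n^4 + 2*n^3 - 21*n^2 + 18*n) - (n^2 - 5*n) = n^4 + 2*n^3 - 22*n^2 + 23*n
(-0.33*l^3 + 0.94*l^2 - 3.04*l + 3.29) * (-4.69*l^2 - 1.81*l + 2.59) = 1.5477*l^5 - 3.8113*l^4 + 11.7015*l^3 - 7.4931*l^2 - 13.8285*l + 8.5211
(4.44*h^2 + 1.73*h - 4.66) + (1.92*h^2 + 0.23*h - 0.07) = 6.36*h^2 + 1.96*h - 4.73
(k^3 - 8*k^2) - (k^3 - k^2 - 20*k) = -7*k^2 + 20*k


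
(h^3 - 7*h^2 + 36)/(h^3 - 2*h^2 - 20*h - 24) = (h - 3)/(h + 2)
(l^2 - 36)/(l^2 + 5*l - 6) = (l - 6)/(l - 1)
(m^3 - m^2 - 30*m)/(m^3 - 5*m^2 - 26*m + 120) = m/(m - 4)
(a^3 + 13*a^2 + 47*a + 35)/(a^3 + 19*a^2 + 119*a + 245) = (a + 1)/(a + 7)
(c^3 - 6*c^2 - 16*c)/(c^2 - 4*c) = (c^2 - 6*c - 16)/(c - 4)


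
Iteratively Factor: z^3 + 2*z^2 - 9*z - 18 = (z + 3)*(z^2 - z - 6) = (z + 2)*(z + 3)*(z - 3)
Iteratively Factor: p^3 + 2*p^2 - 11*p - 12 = (p + 1)*(p^2 + p - 12) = (p + 1)*(p + 4)*(p - 3)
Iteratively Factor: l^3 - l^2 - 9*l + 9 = (l + 3)*(l^2 - 4*l + 3) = (l - 3)*(l + 3)*(l - 1)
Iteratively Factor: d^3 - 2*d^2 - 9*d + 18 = (d + 3)*(d^2 - 5*d + 6) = (d - 3)*(d + 3)*(d - 2)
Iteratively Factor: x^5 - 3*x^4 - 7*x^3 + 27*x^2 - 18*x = (x)*(x^4 - 3*x^3 - 7*x^2 + 27*x - 18) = x*(x - 2)*(x^3 - x^2 - 9*x + 9) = x*(x - 2)*(x - 1)*(x^2 - 9) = x*(x - 2)*(x - 1)*(x + 3)*(x - 3)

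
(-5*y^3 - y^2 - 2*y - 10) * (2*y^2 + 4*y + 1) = -10*y^5 - 22*y^4 - 13*y^3 - 29*y^2 - 42*y - 10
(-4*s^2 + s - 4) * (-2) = 8*s^2 - 2*s + 8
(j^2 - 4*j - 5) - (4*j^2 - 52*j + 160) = -3*j^2 + 48*j - 165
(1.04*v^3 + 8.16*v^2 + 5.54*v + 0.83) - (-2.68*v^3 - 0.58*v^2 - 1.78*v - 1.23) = 3.72*v^3 + 8.74*v^2 + 7.32*v + 2.06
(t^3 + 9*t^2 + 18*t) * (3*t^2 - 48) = 3*t^5 + 27*t^4 + 6*t^3 - 432*t^2 - 864*t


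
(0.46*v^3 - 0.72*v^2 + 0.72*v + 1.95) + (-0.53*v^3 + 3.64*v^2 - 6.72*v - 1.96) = -0.07*v^3 + 2.92*v^2 - 6.0*v - 0.01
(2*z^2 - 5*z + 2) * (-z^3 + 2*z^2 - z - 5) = -2*z^5 + 9*z^4 - 14*z^3 - z^2 + 23*z - 10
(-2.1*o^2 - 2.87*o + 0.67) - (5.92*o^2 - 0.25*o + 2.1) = -8.02*o^2 - 2.62*o - 1.43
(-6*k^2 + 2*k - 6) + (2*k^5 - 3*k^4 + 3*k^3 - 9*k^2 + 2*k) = 2*k^5 - 3*k^4 + 3*k^3 - 15*k^2 + 4*k - 6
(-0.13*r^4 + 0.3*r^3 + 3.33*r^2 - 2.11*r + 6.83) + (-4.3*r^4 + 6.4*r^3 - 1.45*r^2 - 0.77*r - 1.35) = -4.43*r^4 + 6.7*r^3 + 1.88*r^2 - 2.88*r + 5.48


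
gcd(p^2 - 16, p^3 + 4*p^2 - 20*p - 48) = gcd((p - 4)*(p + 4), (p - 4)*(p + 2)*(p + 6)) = p - 4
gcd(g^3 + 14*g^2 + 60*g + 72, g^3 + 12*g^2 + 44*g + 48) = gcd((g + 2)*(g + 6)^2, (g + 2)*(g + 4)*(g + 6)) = g^2 + 8*g + 12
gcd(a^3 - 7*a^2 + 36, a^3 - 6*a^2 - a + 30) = a^2 - a - 6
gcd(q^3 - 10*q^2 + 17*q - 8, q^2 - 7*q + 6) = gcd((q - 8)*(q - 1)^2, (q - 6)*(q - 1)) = q - 1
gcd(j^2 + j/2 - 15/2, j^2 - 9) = j + 3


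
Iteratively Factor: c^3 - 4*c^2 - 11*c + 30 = (c + 3)*(c^2 - 7*c + 10) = (c - 2)*(c + 3)*(c - 5)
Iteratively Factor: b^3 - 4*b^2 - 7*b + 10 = (b - 1)*(b^2 - 3*b - 10) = (b - 5)*(b - 1)*(b + 2)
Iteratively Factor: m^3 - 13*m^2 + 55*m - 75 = (m - 5)*(m^2 - 8*m + 15) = (m - 5)*(m - 3)*(m - 5)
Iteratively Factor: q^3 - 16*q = (q + 4)*(q^2 - 4*q) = q*(q + 4)*(q - 4)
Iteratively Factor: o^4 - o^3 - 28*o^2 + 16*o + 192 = (o - 4)*(o^3 + 3*o^2 - 16*o - 48) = (o - 4)*(o + 4)*(o^2 - o - 12) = (o - 4)*(o + 3)*(o + 4)*(o - 4)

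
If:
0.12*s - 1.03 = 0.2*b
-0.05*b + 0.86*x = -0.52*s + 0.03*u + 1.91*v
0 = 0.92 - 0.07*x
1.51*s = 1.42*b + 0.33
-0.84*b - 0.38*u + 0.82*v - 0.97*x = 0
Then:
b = -11.52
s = -10.61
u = -0.87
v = 3.34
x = 13.14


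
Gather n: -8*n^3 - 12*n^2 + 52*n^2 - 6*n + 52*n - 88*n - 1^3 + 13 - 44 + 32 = -8*n^3 + 40*n^2 - 42*n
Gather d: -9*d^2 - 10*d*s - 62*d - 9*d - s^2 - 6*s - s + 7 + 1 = -9*d^2 + d*(-10*s - 71) - s^2 - 7*s + 8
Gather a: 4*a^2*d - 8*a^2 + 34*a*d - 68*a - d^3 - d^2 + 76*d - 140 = a^2*(4*d - 8) + a*(34*d - 68) - d^3 - d^2 + 76*d - 140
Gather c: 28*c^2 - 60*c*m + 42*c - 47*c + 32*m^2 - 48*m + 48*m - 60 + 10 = 28*c^2 + c*(-60*m - 5) + 32*m^2 - 50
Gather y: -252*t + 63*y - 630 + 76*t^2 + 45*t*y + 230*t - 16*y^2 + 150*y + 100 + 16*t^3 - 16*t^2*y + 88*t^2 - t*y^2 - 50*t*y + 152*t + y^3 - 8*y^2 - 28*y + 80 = 16*t^3 + 164*t^2 + 130*t + y^3 + y^2*(-t - 24) + y*(-16*t^2 - 5*t + 185) - 450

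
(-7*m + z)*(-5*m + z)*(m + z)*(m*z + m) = 35*m^4*z + 35*m^4 + 23*m^3*z^2 + 23*m^3*z - 11*m^2*z^3 - 11*m^2*z^2 + m*z^4 + m*z^3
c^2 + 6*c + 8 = (c + 2)*(c + 4)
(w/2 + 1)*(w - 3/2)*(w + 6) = w^3/2 + 13*w^2/4 - 9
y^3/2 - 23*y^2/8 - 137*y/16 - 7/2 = (y/2 + 1/4)*(y - 8)*(y + 7/4)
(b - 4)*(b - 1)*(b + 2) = b^3 - 3*b^2 - 6*b + 8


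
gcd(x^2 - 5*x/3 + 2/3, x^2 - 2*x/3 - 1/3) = x - 1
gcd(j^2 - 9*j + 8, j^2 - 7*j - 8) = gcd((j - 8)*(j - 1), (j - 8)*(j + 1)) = j - 8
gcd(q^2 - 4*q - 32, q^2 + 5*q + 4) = q + 4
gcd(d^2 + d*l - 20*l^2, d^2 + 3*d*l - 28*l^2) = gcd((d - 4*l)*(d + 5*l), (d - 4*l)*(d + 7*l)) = d - 4*l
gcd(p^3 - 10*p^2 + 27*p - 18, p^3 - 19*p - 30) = 1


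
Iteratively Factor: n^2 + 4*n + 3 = (n + 3)*(n + 1)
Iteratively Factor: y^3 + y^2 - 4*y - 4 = (y + 2)*(y^2 - y - 2) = (y - 2)*(y + 2)*(y + 1)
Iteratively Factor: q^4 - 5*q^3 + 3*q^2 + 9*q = (q - 3)*(q^3 - 2*q^2 - 3*q) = (q - 3)*(q + 1)*(q^2 - 3*q) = (q - 3)^2*(q + 1)*(q)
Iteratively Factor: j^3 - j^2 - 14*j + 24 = (j - 2)*(j^2 + j - 12) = (j - 2)*(j + 4)*(j - 3)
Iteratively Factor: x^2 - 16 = (x - 4)*(x + 4)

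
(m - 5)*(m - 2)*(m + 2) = m^3 - 5*m^2 - 4*m + 20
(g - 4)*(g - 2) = g^2 - 6*g + 8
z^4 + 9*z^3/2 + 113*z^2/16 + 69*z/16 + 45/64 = (z + 1/4)*(z + 5/4)*(z + 3/2)^2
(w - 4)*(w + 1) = w^2 - 3*w - 4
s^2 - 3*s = s*(s - 3)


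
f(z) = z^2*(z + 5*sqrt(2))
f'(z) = z^2 + 2*z*(z + 5*sqrt(2)) = z*(3*z + 10*sqrt(2))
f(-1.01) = 6.18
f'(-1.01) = -11.22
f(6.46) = 564.67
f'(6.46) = 216.55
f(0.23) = 0.39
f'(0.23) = 3.41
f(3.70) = 147.46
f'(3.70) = 93.40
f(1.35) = 15.35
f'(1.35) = 24.56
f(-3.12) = 38.46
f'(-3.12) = -14.92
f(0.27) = 0.54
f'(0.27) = 4.04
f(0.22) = 0.35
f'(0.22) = 3.26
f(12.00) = 2746.23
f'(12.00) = 601.71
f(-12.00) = -709.77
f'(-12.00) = 262.29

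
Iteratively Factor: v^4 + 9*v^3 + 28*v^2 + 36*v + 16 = (v + 2)*(v^3 + 7*v^2 + 14*v + 8) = (v + 2)^2*(v^2 + 5*v + 4) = (v + 2)^2*(v + 4)*(v + 1)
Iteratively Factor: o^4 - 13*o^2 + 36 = (o - 3)*(o^3 + 3*o^2 - 4*o - 12) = (o - 3)*(o + 2)*(o^2 + o - 6) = (o - 3)*(o - 2)*(o + 2)*(o + 3)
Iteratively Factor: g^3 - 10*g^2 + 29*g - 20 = (g - 1)*(g^2 - 9*g + 20) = (g - 4)*(g - 1)*(g - 5)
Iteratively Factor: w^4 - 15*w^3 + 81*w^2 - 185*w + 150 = (w - 5)*(w^3 - 10*w^2 + 31*w - 30) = (w - 5)^2*(w^2 - 5*w + 6) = (w - 5)^2*(w - 3)*(w - 2)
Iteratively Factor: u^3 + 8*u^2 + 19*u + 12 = (u + 4)*(u^2 + 4*u + 3) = (u + 3)*(u + 4)*(u + 1)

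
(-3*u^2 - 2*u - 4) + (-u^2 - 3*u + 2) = -4*u^2 - 5*u - 2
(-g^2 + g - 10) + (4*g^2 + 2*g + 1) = 3*g^2 + 3*g - 9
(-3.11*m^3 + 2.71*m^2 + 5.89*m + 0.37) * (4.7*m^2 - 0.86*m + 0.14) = -14.617*m^5 + 15.4116*m^4 + 24.917*m^3 - 2.947*m^2 + 0.5064*m + 0.0518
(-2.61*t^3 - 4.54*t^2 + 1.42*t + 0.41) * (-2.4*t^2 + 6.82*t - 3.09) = 6.264*t^5 - 6.9042*t^4 - 26.3059*t^3 + 22.729*t^2 - 1.5916*t - 1.2669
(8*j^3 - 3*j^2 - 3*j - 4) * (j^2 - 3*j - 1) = 8*j^5 - 27*j^4 - 2*j^3 + 8*j^2 + 15*j + 4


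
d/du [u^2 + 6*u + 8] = 2*u + 6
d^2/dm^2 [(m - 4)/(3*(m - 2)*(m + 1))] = 2*(m^3 - 12*m^2 + 18*m - 14)/(3*(m^6 - 3*m^5 - 3*m^4 + 11*m^3 + 6*m^2 - 12*m - 8))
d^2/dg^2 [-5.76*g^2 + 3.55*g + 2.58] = -11.5200000000000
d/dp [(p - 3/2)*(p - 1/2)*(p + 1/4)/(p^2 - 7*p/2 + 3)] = (p^2 - 4*p + 5/8)/(p^2 - 4*p + 4)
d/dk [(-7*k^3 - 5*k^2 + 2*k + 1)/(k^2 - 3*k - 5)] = (-7*k^4 + 42*k^3 + 118*k^2 + 48*k - 7)/(k^4 - 6*k^3 - k^2 + 30*k + 25)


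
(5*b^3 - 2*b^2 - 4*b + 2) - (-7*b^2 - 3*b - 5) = 5*b^3 + 5*b^2 - b + 7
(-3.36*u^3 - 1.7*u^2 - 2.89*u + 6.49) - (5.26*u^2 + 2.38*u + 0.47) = -3.36*u^3 - 6.96*u^2 - 5.27*u + 6.02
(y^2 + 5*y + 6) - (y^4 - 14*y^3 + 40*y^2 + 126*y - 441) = -y^4 + 14*y^3 - 39*y^2 - 121*y + 447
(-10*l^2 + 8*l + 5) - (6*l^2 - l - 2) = -16*l^2 + 9*l + 7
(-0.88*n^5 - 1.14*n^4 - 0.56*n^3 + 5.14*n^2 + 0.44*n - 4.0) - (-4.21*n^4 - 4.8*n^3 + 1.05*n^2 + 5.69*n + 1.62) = -0.88*n^5 + 3.07*n^4 + 4.24*n^3 + 4.09*n^2 - 5.25*n - 5.62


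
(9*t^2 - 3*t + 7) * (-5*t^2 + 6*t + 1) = -45*t^4 + 69*t^3 - 44*t^2 + 39*t + 7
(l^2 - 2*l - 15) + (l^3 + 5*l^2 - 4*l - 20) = l^3 + 6*l^2 - 6*l - 35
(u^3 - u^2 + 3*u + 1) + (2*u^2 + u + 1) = u^3 + u^2 + 4*u + 2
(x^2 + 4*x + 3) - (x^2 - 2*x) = 6*x + 3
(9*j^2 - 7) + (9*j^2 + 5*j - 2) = 18*j^2 + 5*j - 9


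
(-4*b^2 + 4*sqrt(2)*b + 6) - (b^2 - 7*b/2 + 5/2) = -5*b^2 + 7*b/2 + 4*sqrt(2)*b + 7/2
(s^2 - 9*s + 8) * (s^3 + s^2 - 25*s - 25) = s^5 - 8*s^4 - 26*s^3 + 208*s^2 + 25*s - 200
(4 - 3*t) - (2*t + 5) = -5*t - 1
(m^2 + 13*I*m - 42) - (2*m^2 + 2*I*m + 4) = -m^2 + 11*I*m - 46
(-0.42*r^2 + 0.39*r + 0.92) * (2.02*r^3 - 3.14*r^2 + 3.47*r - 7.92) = -0.8484*r^5 + 2.1066*r^4 - 0.8236*r^3 + 1.7909*r^2 + 0.1036*r - 7.2864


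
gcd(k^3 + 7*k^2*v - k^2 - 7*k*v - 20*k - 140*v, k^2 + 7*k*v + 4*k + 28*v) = k^2 + 7*k*v + 4*k + 28*v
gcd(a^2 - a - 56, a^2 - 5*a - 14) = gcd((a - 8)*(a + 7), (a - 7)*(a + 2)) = 1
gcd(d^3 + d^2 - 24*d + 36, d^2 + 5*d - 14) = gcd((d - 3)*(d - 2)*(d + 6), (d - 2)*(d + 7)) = d - 2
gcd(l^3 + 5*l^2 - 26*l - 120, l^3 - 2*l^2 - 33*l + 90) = l^2 + l - 30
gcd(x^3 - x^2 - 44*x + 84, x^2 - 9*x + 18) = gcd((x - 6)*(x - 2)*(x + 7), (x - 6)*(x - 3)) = x - 6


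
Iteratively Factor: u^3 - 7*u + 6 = (u - 1)*(u^2 + u - 6) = (u - 1)*(u + 3)*(u - 2)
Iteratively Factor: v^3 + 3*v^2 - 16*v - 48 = (v + 3)*(v^2 - 16) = (v + 3)*(v + 4)*(v - 4)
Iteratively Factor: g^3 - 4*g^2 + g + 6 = (g - 2)*(g^2 - 2*g - 3) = (g - 2)*(g + 1)*(g - 3)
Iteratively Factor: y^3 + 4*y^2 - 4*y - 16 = (y + 2)*(y^2 + 2*y - 8) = (y - 2)*(y + 2)*(y + 4)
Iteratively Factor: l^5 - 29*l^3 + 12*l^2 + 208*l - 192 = (l - 1)*(l^4 + l^3 - 28*l^2 - 16*l + 192) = (l - 1)*(l + 4)*(l^3 - 3*l^2 - 16*l + 48) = (l - 1)*(l + 4)^2*(l^2 - 7*l + 12) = (l - 3)*(l - 1)*(l + 4)^2*(l - 4)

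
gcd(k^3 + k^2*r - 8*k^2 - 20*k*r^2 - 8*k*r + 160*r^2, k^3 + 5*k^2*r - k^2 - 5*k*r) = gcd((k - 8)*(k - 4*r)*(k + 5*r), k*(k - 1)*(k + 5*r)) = k + 5*r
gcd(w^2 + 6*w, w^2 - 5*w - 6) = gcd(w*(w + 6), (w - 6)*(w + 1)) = 1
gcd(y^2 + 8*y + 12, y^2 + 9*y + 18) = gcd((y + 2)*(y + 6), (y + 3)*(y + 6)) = y + 6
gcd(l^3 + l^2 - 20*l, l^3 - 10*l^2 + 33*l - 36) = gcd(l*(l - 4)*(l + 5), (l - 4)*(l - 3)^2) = l - 4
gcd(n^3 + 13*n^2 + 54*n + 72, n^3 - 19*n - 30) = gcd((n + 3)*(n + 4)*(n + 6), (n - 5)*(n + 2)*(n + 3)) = n + 3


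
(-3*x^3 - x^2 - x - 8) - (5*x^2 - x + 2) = -3*x^3 - 6*x^2 - 10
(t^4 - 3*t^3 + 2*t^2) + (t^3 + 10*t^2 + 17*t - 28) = t^4 - 2*t^3 + 12*t^2 + 17*t - 28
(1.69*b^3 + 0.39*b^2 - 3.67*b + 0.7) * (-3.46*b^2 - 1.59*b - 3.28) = -5.8474*b^5 - 4.0365*b^4 + 6.5349*b^3 + 2.1341*b^2 + 10.9246*b - 2.296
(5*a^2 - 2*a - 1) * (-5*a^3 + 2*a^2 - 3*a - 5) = -25*a^5 + 20*a^4 - 14*a^3 - 21*a^2 + 13*a + 5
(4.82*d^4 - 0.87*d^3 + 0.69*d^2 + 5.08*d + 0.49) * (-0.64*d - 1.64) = -3.0848*d^5 - 7.348*d^4 + 0.9852*d^3 - 4.3828*d^2 - 8.6448*d - 0.8036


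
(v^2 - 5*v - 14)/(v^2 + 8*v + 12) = (v - 7)/(v + 6)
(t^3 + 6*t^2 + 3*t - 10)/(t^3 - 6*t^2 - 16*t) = (t^2 + 4*t - 5)/(t*(t - 8))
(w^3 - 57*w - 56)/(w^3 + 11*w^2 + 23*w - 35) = (w^2 - 7*w - 8)/(w^2 + 4*w - 5)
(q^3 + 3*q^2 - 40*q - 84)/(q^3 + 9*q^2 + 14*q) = (q - 6)/q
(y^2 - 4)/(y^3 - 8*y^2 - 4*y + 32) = 1/(y - 8)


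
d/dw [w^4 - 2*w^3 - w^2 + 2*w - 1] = 4*w^3 - 6*w^2 - 2*w + 2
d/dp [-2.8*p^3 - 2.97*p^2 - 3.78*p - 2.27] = -8.4*p^2 - 5.94*p - 3.78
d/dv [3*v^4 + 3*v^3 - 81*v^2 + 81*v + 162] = 12*v^3 + 9*v^2 - 162*v + 81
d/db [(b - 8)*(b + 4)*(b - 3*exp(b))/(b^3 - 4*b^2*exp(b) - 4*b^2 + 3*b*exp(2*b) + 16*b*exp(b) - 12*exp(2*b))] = (b^3*exp(b) - 9*b^2*exp(b) - 8*b*exp(b) + 64*b + 80*exp(b) - 128)/(b^4 - 2*b^3*exp(b) - 8*b^3 + b^2*exp(2*b) + 16*b^2*exp(b) + 16*b^2 - 8*b*exp(2*b) - 32*b*exp(b) + 16*exp(2*b))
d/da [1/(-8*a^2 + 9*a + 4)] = (16*a - 9)/(-8*a^2 + 9*a + 4)^2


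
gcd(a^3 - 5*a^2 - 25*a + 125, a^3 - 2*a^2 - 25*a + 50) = a^2 - 25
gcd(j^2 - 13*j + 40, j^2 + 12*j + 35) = 1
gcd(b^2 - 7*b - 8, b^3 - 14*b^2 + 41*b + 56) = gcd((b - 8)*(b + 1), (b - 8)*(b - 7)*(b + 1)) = b^2 - 7*b - 8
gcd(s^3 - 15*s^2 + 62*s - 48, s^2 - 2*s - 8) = 1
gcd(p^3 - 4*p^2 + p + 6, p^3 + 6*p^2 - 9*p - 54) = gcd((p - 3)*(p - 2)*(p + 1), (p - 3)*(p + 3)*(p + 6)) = p - 3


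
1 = 1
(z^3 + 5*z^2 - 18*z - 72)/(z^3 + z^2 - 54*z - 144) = (z - 4)/(z - 8)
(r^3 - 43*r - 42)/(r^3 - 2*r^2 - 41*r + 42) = (r + 1)/(r - 1)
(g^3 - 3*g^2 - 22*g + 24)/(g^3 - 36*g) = (g^2 + 3*g - 4)/(g*(g + 6))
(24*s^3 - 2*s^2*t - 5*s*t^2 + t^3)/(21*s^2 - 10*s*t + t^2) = (8*s^2 + 2*s*t - t^2)/(7*s - t)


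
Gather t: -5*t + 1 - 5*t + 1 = 2 - 10*t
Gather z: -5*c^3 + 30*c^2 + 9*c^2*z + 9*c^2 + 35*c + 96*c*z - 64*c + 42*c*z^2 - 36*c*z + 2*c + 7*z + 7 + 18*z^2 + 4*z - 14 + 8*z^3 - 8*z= -5*c^3 + 39*c^2 - 27*c + 8*z^3 + z^2*(42*c + 18) + z*(9*c^2 + 60*c + 3) - 7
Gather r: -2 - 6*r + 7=5 - 6*r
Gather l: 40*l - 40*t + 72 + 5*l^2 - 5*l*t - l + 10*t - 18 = 5*l^2 + l*(39 - 5*t) - 30*t + 54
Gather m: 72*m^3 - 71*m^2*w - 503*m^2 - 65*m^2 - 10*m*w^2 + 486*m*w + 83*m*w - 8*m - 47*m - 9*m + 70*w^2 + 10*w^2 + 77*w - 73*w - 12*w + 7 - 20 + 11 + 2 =72*m^3 + m^2*(-71*w - 568) + m*(-10*w^2 + 569*w - 64) + 80*w^2 - 8*w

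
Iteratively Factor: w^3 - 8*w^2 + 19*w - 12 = (w - 4)*(w^2 - 4*w + 3) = (w - 4)*(w - 3)*(w - 1)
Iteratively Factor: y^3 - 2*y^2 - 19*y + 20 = (y + 4)*(y^2 - 6*y + 5) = (y - 5)*(y + 4)*(y - 1)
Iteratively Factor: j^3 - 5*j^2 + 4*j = (j - 4)*(j^2 - j) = (j - 4)*(j - 1)*(j)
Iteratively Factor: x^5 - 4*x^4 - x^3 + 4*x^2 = (x)*(x^4 - 4*x^3 - x^2 + 4*x) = x^2*(x^3 - 4*x^2 - x + 4) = x^2*(x - 4)*(x^2 - 1) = x^2*(x - 4)*(x - 1)*(x + 1)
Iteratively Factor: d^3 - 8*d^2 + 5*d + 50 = (d + 2)*(d^2 - 10*d + 25) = (d - 5)*(d + 2)*(d - 5)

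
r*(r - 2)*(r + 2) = r^3 - 4*r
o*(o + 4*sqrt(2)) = o^2 + 4*sqrt(2)*o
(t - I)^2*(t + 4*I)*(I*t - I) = I*t^4 - 2*t^3 - I*t^3 + 2*t^2 + 7*I*t^2 + 4*t - 7*I*t - 4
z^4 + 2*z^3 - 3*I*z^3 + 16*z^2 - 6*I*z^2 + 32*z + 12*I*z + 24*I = (z + 2)*(z - 6*I)*(z + I)*(z + 2*I)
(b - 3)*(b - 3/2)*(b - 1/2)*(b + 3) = b^4 - 2*b^3 - 33*b^2/4 + 18*b - 27/4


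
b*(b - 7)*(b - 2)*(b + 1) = b^4 - 8*b^3 + 5*b^2 + 14*b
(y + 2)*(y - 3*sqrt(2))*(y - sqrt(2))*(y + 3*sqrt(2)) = y^4 - sqrt(2)*y^3 + 2*y^3 - 18*y^2 - 2*sqrt(2)*y^2 - 36*y + 18*sqrt(2)*y + 36*sqrt(2)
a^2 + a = a*(a + 1)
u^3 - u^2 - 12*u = u*(u - 4)*(u + 3)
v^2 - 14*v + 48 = (v - 8)*(v - 6)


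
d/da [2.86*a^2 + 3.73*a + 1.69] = 5.72*a + 3.73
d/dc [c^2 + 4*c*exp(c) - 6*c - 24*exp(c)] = 4*c*exp(c) + 2*c - 20*exp(c) - 6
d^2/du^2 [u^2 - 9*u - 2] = 2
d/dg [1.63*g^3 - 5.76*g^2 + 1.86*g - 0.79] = 4.89*g^2 - 11.52*g + 1.86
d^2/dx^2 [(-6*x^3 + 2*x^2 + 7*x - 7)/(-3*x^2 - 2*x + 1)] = 6*(-3*x^3 + 45*x^2 + 27*x + 11)/(27*x^6 + 54*x^5 + 9*x^4 - 28*x^3 - 3*x^2 + 6*x - 1)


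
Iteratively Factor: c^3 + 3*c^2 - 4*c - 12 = (c + 3)*(c^2 - 4) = (c + 2)*(c + 3)*(c - 2)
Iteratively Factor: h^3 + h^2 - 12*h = (h + 4)*(h^2 - 3*h) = (h - 3)*(h + 4)*(h)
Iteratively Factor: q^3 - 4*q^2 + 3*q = (q - 1)*(q^2 - 3*q) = (q - 3)*(q - 1)*(q)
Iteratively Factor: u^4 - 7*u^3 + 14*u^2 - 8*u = (u - 4)*(u^3 - 3*u^2 + 2*u) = u*(u - 4)*(u^2 - 3*u + 2) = u*(u - 4)*(u - 1)*(u - 2)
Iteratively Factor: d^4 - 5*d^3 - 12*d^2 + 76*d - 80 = (d - 2)*(d^3 - 3*d^2 - 18*d + 40) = (d - 5)*(d - 2)*(d^2 + 2*d - 8) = (d - 5)*(d - 2)*(d + 4)*(d - 2)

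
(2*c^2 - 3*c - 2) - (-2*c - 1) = 2*c^2 - c - 1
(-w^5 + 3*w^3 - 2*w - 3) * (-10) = 10*w^5 - 30*w^3 + 20*w + 30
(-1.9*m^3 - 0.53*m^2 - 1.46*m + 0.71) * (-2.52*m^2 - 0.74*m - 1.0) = 4.788*m^5 + 2.7416*m^4 + 5.9714*m^3 - 0.1788*m^2 + 0.9346*m - 0.71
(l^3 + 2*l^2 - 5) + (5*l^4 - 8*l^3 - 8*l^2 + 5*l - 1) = 5*l^4 - 7*l^3 - 6*l^2 + 5*l - 6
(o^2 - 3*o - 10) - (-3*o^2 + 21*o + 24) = 4*o^2 - 24*o - 34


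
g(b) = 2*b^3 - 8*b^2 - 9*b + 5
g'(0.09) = -10.39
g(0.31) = 1.50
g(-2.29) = -40.36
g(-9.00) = -2020.00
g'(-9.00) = 621.00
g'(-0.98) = 12.44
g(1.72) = -23.97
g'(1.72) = -18.77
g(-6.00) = -661.00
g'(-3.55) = 123.42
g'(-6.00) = 303.00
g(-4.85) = -367.70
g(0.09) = 4.13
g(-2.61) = -61.57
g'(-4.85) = 209.74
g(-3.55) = -153.35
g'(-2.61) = 73.63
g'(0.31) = -13.38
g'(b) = 6*b^2 - 16*b - 9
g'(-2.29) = 59.10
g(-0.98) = 4.25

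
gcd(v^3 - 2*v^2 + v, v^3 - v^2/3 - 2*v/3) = v^2 - v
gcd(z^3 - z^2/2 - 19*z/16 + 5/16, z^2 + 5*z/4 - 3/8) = z - 1/4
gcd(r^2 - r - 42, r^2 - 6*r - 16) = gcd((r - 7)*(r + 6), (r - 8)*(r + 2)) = 1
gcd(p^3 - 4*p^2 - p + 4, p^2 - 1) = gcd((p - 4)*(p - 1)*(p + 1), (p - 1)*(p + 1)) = p^2 - 1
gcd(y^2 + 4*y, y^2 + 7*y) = y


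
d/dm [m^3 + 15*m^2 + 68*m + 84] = 3*m^2 + 30*m + 68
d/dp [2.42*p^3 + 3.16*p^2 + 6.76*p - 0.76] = 7.26*p^2 + 6.32*p + 6.76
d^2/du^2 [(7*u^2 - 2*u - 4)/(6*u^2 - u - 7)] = 10*(-6*u^3 + 90*u^2 - 36*u + 37)/(216*u^6 - 108*u^5 - 738*u^4 + 251*u^3 + 861*u^2 - 147*u - 343)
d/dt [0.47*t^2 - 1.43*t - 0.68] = 0.94*t - 1.43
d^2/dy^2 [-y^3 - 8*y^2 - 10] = -6*y - 16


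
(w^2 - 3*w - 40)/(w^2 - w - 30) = (w - 8)/(w - 6)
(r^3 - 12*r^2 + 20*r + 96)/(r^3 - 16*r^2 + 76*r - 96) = (r + 2)/(r - 2)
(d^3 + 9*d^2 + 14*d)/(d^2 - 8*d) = (d^2 + 9*d + 14)/(d - 8)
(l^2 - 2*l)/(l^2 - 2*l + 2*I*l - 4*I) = l/(l + 2*I)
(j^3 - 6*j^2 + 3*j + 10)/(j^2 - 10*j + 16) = (j^2 - 4*j - 5)/(j - 8)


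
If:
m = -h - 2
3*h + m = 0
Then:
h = 1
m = -3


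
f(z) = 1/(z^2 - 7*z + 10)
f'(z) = (7 - 2*z)/(z^2 - 7*z + 10)^2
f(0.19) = 0.11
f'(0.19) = 0.09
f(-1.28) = 0.05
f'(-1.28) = 0.02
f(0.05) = 0.10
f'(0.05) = 0.07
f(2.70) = -0.62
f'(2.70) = 0.62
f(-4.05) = 0.02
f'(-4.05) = 0.01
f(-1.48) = 0.04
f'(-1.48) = 0.02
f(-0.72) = 0.06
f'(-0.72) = 0.03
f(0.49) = 0.15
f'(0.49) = 0.13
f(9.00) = 0.04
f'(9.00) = -0.01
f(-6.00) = 0.01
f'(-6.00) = 0.00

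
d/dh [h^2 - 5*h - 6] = 2*h - 5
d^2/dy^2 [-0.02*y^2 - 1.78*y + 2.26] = -0.0400000000000000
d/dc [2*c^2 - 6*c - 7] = 4*c - 6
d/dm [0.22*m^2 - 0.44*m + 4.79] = 0.44*m - 0.44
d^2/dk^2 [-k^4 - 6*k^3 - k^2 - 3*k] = -12*k^2 - 36*k - 2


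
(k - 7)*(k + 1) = k^2 - 6*k - 7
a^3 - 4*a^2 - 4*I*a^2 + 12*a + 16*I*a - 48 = (a - 4)*(a - 6*I)*(a + 2*I)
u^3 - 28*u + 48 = (u - 4)*(u - 2)*(u + 6)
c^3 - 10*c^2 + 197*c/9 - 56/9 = (c - 7)*(c - 8/3)*(c - 1/3)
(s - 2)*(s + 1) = s^2 - s - 2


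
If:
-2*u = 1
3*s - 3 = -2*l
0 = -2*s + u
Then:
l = 15/8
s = -1/4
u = -1/2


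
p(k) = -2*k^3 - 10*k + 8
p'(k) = -6*k^2 - 10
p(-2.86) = 83.39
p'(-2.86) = -59.08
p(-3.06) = 95.91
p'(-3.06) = -66.18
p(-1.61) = 32.45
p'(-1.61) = -25.55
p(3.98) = -157.89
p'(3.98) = -105.04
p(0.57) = 1.93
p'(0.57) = -11.95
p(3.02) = -77.29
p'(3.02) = -64.72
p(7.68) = -974.77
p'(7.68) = -363.89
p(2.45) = -45.91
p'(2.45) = -46.02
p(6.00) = -484.00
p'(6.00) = -226.00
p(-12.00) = 3584.00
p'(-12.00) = -874.00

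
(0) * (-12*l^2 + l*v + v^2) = 0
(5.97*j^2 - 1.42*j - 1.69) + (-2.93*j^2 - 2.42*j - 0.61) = 3.04*j^2 - 3.84*j - 2.3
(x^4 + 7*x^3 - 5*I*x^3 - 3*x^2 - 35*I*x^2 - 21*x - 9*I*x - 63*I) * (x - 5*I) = x^5 + 7*x^4 - 10*I*x^4 - 28*x^3 - 70*I*x^3 - 196*x^2 + 6*I*x^2 - 45*x + 42*I*x - 315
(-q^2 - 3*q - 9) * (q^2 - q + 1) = -q^4 - 2*q^3 - 7*q^2 + 6*q - 9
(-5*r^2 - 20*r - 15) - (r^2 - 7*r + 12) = -6*r^2 - 13*r - 27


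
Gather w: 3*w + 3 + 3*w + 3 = 6*w + 6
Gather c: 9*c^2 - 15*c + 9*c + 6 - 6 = 9*c^2 - 6*c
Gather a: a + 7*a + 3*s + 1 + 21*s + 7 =8*a + 24*s + 8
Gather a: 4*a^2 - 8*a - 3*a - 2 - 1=4*a^2 - 11*a - 3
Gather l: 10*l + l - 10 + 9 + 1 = 11*l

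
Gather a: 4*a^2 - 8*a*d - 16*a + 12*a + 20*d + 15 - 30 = 4*a^2 + a*(-8*d - 4) + 20*d - 15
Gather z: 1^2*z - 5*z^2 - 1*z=-5*z^2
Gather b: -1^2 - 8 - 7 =-16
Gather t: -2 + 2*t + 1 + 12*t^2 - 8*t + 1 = 12*t^2 - 6*t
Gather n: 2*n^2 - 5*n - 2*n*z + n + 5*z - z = 2*n^2 + n*(-2*z - 4) + 4*z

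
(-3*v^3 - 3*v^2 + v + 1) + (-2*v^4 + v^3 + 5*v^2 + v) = -2*v^4 - 2*v^3 + 2*v^2 + 2*v + 1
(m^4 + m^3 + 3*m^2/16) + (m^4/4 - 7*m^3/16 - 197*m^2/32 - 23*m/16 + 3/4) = 5*m^4/4 + 9*m^3/16 - 191*m^2/32 - 23*m/16 + 3/4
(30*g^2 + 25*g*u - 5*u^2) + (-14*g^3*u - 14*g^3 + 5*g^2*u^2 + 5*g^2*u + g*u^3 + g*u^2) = -14*g^3*u - 14*g^3 + 5*g^2*u^2 + 5*g^2*u + 30*g^2 + g*u^3 + g*u^2 + 25*g*u - 5*u^2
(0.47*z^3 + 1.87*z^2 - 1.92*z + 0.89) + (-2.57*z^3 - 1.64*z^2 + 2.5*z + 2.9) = -2.1*z^3 + 0.23*z^2 + 0.58*z + 3.79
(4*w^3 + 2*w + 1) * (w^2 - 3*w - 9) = 4*w^5 - 12*w^4 - 34*w^3 - 5*w^2 - 21*w - 9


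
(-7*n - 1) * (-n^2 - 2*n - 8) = 7*n^3 + 15*n^2 + 58*n + 8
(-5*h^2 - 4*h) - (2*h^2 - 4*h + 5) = -7*h^2 - 5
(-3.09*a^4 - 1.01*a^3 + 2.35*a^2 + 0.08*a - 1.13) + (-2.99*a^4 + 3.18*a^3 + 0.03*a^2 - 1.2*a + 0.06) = -6.08*a^4 + 2.17*a^3 + 2.38*a^2 - 1.12*a - 1.07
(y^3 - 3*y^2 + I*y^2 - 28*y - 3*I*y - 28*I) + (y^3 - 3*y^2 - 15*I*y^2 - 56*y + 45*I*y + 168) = 2*y^3 - 6*y^2 - 14*I*y^2 - 84*y + 42*I*y + 168 - 28*I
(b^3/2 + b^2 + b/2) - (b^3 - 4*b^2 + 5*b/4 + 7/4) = -b^3/2 + 5*b^2 - 3*b/4 - 7/4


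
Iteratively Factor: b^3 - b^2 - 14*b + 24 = (b + 4)*(b^2 - 5*b + 6) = (b - 3)*(b + 4)*(b - 2)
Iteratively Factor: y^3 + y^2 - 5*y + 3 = (y - 1)*(y^2 + 2*y - 3) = (y - 1)*(y + 3)*(y - 1)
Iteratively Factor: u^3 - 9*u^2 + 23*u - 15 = (u - 3)*(u^2 - 6*u + 5) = (u - 5)*(u - 3)*(u - 1)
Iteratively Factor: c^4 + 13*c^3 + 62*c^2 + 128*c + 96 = (c + 3)*(c^3 + 10*c^2 + 32*c + 32) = (c + 3)*(c + 4)*(c^2 + 6*c + 8) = (c + 2)*(c + 3)*(c + 4)*(c + 4)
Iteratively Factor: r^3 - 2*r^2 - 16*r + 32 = (r - 2)*(r^2 - 16) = (r - 4)*(r - 2)*(r + 4)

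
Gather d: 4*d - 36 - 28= 4*d - 64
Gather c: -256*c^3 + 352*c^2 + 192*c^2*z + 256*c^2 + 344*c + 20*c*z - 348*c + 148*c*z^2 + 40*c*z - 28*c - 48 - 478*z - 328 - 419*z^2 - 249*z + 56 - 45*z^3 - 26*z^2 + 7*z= -256*c^3 + c^2*(192*z + 608) + c*(148*z^2 + 60*z - 32) - 45*z^3 - 445*z^2 - 720*z - 320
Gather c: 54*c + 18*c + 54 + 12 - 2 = 72*c + 64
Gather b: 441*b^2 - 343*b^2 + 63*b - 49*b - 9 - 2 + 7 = 98*b^2 + 14*b - 4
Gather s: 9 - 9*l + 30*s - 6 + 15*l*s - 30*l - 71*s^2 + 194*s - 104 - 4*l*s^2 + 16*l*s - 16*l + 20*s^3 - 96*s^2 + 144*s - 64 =-55*l + 20*s^3 + s^2*(-4*l - 167) + s*(31*l + 368) - 165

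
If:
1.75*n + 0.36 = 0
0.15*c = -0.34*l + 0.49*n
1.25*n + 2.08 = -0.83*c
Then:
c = -2.20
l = 0.67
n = -0.21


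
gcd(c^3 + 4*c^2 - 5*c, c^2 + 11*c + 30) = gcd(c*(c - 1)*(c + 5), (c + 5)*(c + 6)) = c + 5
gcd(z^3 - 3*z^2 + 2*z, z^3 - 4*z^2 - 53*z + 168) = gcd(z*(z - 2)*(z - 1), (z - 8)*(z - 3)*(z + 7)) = 1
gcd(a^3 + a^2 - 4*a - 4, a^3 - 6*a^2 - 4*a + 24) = a^2 - 4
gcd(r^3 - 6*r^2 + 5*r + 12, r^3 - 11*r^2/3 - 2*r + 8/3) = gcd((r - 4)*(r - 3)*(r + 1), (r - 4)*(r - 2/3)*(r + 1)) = r^2 - 3*r - 4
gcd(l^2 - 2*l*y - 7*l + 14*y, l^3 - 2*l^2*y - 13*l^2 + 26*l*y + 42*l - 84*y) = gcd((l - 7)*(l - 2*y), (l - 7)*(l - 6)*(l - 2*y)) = -l^2 + 2*l*y + 7*l - 14*y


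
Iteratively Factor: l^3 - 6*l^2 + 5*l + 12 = (l - 3)*(l^2 - 3*l - 4) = (l - 4)*(l - 3)*(l + 1)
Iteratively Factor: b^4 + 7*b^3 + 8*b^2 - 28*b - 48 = (b + 4)*(b^3 + 3*b^2 - 4*b - 12) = (b + 3)*(b + 4)*(b^2 - 4) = (b + 2)*(b + 3)*(b + 4)*(b - 2)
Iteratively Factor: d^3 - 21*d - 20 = (d - 5)*(d^2 + 5*d + 4) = (d - 5)*(d + 4)*(d + 1)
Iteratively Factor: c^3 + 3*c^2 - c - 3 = (c + 3)*(c^2 - 1) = (c + 1)*(c + 3)*(c - 1)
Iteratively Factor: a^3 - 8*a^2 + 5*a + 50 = (a - 5)*(a^2 - 3*a - 10) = (a - 5)^2*(a + 2)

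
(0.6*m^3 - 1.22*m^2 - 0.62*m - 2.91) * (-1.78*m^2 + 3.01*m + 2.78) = -1.068*m^5 + 3.9776*m^4 - 0.9006*m^3 - 0.0779999999999994*m^2 - 10.4827*m - 8.0898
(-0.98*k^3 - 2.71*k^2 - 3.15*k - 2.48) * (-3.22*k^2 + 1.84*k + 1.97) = 3.1556*k^5 + 6.923*k^4 + 3.226*k^3 - 3.1491*k^2 - 10.7687*k - 4.8856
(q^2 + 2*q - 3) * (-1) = -q^2 - 2*q + 3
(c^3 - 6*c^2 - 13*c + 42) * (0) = 0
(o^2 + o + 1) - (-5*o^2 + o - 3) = 6*o^2 + 4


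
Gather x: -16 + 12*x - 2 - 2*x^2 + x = -2*x^2 + 13*x - 18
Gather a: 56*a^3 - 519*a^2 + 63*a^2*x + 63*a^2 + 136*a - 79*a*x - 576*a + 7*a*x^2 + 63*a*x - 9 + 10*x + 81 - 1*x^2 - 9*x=56*a^3 + a^2*(63*x - 456) + a*(7*x^2 - 16*x - 440) - x^2 + x + 72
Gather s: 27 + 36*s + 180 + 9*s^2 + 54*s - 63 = 9*s^2 + 90*s + 144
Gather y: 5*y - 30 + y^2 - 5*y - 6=y^2 - 36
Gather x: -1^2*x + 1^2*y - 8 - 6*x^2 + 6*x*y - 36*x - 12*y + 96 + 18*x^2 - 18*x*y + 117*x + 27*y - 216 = 12*x^2 + x*(80 - 12*y) + 16*y - 128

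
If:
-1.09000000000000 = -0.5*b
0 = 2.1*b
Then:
No Solution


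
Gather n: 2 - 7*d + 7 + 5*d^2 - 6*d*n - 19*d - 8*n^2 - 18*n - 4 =5*d^2 - 26*d - 8*n^2 + n*(-6*d - 18) + 5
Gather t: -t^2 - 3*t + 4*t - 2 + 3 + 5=-t^2 + t + 6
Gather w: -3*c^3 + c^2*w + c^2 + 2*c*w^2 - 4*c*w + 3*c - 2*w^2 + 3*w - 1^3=-3*c^3 + c^2 + 3*c + w^2*(2*c - 2) + w*(c^2 - 4*c + 3) - 1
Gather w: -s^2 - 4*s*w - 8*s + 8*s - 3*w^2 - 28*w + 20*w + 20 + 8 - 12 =-s^2 - 3*w^2 + w*(-4*s - 8) + 16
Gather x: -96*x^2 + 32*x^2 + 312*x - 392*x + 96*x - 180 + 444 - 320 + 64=-64*x^2 + 16*x + 8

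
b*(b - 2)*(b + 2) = b^3 - 4*b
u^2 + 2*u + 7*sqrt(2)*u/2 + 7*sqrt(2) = (u + 2)*(u + 7*sqrt(2)/2)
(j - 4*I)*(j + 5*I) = j^2 + I*j + 20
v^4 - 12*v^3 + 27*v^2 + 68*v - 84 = (v - 7)*(v - 6)*(v - 1)*(v + 2)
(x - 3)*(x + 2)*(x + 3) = x^3 + 2*x^2 - 9*x - 18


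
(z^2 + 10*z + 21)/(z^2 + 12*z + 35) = (z + 3)/(z + 5)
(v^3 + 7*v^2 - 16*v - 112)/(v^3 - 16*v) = (v + 7)/v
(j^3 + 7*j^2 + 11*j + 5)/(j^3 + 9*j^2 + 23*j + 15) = (j + 1)/(j + 3)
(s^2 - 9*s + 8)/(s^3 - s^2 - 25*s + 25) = (s - 8)/(s^2 - 25)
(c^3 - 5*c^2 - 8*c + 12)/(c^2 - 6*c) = c + 1 - 2/c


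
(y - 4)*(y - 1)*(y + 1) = y^3 - 4*y^2 - y + 4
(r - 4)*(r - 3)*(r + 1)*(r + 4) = r^4 - 2*r^3 - 19*r^2 + 32*r + 48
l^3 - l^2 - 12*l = l*(l - 4)*(l + 3)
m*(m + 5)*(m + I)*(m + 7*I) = m^4 + 5*m^3 + 8*I*m^3 - 7*m^2 + 40*I*m^2 - 35*m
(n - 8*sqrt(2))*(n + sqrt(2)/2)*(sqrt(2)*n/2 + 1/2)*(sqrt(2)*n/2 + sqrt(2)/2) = n^4/2 - 7*sqrt(2)*n^3/2 + n^3/2 - 31*n^2/4 - 7*sqrt(2)*n^2/2 - 31*n/4 - 2*sqrt(2)*n - 2*sqrt(2)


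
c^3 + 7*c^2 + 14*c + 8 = (c + 1)*(c + 2)*(c + 4)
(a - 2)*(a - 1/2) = a^2 - 5*a/2 + 1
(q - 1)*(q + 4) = q^2 + 3*q - 4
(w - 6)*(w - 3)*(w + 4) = w^3 - 5*w^2 - 18*w + 72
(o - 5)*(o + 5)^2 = o^3 + 5*o^2 - 25*o - 125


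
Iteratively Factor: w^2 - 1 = (w - 1)*(w + 1)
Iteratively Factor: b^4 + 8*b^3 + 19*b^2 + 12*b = (b + 1)*(b^3 + 7*b^2 + 12*b) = (b + 1)*(b + 3)*(b^2 + 4*b) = b*(b + 1)*(b + 3)*(b + 4)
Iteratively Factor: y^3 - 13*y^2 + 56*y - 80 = (y - 5)*(y^2 - 8*y + 16) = (y - 5)*(y - 4)*(y - 4)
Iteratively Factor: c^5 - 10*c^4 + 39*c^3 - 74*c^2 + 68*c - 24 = (c - 3)*(c^4 - 7*c^3 + 18*c^2 - 20*c + 8) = (c - 3)*(c - 2)*(c^3 - 5*c^2 + 8*c - 4) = (c - 3)*(c - 2)^2*(c^2 - 3*c + 2) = (c - 3)*(c - 2)^2*(c - 1)*(c - 2)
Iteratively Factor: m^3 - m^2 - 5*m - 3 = (m + 1)*(m^2 - 2*m - 3) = (m - 3)*(m + 1)*(m + 1)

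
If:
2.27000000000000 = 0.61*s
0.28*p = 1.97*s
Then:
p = 26.18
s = 3.72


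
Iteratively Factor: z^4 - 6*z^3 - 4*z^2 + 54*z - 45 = (z - 3)*(z^3 - 3*z^2 - 13*z + 15) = (z - 3)*(z - 1)*(z^2 - 2*z - 15) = (z - 5)*(z - 3)*(z - 1)*(z + 3)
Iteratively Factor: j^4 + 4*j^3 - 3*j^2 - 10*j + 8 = (j - 1)*(j^3 + 5*j^2 + 2*j - 8) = (j - 1)^2*(j^2 + 6*j + 8) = (j - 1)^2*(j + 2)*(j + 4)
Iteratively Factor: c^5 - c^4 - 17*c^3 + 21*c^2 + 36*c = (c - 3)*(c^4 + 2*c^3 - 11*c^2 - 12*c) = (c - 3)^2*(c^3 + 5*c^2 + 4*c) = (c - 3)^2*(c + 4)*(c^2 + c) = (c - 3)^2*(c + 1)*(c + 4)*(c)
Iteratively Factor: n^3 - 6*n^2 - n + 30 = (n - 5)*(n^2 - n - 6) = (n - 5)*(n + 2)*(n - 3)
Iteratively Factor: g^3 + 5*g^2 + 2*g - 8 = (g + 4)*(g^2 + g - 2) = (g - 1)*(g + 4)*(g + 2)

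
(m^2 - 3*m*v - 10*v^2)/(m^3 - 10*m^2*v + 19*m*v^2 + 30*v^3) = (-m - 2*v)/(-m^2 + 5*m*v + 6*v^2)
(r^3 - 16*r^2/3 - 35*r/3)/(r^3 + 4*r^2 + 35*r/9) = 3*(r - 7)/(3*r + 7)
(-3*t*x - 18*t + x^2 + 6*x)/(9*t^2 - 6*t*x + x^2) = (x + 6)/(-3*t + x)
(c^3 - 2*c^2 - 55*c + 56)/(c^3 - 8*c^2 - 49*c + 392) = (c - 1)/(c - 7)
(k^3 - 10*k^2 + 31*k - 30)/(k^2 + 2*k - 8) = (k^2 - 8*k + 15)/(k + 4)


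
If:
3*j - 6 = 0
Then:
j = 2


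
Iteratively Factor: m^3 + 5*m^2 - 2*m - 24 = (m + 4)*(m^2 + m - 6) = (m - 2)*(m + 4)*(m + 3)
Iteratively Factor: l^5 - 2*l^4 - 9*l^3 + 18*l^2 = (l)*(l^4 - 2*l^3 - 9*l^2 + 18*l) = l*(l + 3)*(l^3 - 5*l^2 + 6*l) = l*(l - 2)*(l + 3)*(l^2 - 3*l) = l^2*(l - 2)*(l + 3)*(l - 3)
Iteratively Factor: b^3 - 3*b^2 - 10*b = (b + 2)*(b^2 - 5*b) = (b - 5)*(b + 2)*(b)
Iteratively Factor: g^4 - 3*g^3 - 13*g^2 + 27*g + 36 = (g + 1)*(g^3 - 4*g^2 - 9*g + 36) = (g + 1)*(g + 3)*(g^2 - 7*g + 12) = (g - 3)*(g + 1)*(g + 3)*(g - 4)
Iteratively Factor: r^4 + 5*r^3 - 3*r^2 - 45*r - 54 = (r - 3)*(r^3 + 8*r^2 + 21*r + 18) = (r - 3)*(r + 2)*(r^2 + 6*r + 9) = (r - 3)*(r + 2)*(r + 3)*(r + 3)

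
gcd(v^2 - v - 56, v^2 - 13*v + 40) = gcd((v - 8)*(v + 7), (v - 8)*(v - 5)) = v - 8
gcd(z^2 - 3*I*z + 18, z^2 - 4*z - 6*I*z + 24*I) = z - 6*I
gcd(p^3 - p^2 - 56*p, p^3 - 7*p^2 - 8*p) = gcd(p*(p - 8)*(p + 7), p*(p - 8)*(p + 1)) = p^2 - 8*p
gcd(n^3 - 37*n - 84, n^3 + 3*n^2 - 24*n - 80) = n + 4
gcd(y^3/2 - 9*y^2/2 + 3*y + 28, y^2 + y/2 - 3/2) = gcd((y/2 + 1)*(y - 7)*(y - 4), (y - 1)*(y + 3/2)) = 1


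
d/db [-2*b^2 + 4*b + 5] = 4 - 4*b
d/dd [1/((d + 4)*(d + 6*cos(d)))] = (-d + (d + 4)*(6*sin(d) - 1) - 6*cos(d))/((d + 4)^2*(d + 6*cos(d))^2)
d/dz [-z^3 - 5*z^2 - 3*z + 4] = -3*z^2 - 10*z - 3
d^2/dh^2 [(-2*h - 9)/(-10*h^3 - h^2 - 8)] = 2*(4*h^2*(2*h + 9)*(15*h + 1)^2 - (60*h^2 + 4*h + (2*h + 9)*(30*h + 1))*(10*h^3 + h^2 + 8))/(10*h^3 + h^2 + 8)^3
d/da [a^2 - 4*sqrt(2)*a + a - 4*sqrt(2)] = 2*a - 4*sqrt(2) + 1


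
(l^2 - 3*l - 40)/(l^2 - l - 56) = (l + 5)/(l + 7)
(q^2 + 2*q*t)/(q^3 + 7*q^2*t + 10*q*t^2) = 1/(q + 5*t)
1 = 1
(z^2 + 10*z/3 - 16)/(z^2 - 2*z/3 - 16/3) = (z + 6)/(z + 2)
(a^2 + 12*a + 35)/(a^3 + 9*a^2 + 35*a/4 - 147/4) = 4*(a + 5)/(4*a^2 + 8*a - 21)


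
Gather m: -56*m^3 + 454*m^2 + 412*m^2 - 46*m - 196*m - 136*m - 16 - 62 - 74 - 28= -56*m^3 + 866*m^2 - 378*m - 180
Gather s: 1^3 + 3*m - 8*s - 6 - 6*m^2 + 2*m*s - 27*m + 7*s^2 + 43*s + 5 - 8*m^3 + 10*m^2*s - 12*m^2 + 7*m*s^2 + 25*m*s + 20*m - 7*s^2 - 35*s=-8*m^3 - 18*m^2 + 7*m*s^2 - 4*m + s*(10*m^2 + 27*m)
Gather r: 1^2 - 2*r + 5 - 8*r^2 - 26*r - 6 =-8*r^2 - 28*r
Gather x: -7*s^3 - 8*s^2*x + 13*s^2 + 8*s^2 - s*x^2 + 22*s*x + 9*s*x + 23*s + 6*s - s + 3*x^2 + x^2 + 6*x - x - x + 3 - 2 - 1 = -7*s^3 + 21*s^2 + 28*s + x^2*(4 - s) + x*(-8*s^2 + 31*s + 4)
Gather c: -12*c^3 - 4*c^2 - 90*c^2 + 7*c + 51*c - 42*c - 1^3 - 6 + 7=-12*c^3 - 94*c^2 + 16*c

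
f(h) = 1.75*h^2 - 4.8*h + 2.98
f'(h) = 3.5*h - 4.8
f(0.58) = 0.78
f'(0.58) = -2.77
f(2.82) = 3.36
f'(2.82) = 5.07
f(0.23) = 1.97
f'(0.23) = -4.00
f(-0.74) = 7.49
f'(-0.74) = -7.39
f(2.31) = 1.23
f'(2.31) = 3.28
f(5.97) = 36.70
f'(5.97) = 16.10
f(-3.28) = 37.55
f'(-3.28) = -16.28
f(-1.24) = 11.62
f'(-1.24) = -9.14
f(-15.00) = 468.73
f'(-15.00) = -57.30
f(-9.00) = 187.93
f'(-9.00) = -36.30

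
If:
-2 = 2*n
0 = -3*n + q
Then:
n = -1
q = -3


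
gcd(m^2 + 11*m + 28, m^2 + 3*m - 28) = m + 7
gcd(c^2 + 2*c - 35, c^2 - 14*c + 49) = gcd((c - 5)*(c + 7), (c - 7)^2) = 1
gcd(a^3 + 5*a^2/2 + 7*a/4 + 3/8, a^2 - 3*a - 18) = 1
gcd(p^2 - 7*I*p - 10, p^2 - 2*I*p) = p - 2*I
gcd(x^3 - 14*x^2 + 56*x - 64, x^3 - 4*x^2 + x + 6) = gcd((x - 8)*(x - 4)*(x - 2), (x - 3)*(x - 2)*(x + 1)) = x - 2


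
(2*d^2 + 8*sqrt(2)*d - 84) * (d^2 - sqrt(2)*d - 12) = 2*d^4 + 6*sqrt(2)*d^3 - 124*d^2 - 12*sqrt(2)*d + 1008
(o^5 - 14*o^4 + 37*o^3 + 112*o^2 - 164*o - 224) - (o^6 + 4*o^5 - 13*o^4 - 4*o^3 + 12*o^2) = -o^6 - 3*o^5 - o^4 + 41*o^3 + 100*o^2 - 164*o - 224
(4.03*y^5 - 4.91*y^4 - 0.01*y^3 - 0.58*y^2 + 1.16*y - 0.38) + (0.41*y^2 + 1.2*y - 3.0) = 4.03*y^5 - 4.91*y^4 - 0.01*y^3 - 0.17*y^2 + 2.36*y - 3.38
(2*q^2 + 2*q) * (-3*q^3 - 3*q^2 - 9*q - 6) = -6*q^5 - 12*q^4 - 24*q^3 - 30*q^2 - 12*q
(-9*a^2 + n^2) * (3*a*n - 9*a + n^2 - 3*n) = -27*a^3*n + 81*a^3 - 9*a^2*n^2 + 27*a^2*n + 3*a*n^3 - 9*a*n^2 + n^4 - 3*n^3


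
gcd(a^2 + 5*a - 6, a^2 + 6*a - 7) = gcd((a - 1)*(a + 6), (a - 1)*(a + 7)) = a - 1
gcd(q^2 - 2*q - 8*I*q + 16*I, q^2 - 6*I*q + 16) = q - 8*I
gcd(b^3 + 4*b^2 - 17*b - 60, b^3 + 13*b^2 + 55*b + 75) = b^2 + 8*b + 15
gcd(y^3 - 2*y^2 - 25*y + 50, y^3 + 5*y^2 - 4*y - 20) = y^2 + 3*y - 10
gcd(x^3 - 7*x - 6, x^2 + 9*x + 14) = x + 2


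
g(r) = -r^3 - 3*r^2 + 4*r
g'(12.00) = -500.00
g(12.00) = -2112.00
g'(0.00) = 4.00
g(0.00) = 0.00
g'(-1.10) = 6.97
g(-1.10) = -6.70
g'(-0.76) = 6.83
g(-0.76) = -4.33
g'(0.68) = -1.47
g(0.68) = 1.02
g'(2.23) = -24.30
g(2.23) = -17.09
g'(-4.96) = -40.04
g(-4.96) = 28.38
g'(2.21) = -23.91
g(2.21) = -16.61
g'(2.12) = -22.20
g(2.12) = -14.53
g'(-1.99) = 4.06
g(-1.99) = -11.96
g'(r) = -3*r^2 - 6*r + 4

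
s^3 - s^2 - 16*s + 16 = (s - 4)*(s - 1)*(s + 4)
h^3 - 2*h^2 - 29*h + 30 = (h - 6)*(h - 1)*(h + 5)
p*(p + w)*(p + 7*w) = p^3 + 8*p^2*w + 7*p*w^2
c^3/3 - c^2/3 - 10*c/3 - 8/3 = (c/3 + 1/3)*(c - 4)*(c + 2)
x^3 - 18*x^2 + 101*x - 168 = (x - 8)*(x - 7)*(x - 3)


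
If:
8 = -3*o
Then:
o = -8/3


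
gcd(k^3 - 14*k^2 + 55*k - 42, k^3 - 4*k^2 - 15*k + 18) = k^2 - 7*k + 6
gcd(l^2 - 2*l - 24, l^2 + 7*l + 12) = l + 4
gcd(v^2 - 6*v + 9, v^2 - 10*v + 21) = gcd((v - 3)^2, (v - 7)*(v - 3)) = v - 3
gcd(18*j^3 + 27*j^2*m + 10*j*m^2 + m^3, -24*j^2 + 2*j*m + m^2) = 6*j + m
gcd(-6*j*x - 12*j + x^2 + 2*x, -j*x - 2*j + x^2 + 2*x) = x + 2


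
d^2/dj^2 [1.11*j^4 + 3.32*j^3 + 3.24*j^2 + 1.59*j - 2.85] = 13.32*j^2 + 19.92*j + 6.48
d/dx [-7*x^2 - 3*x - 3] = -14*x - 3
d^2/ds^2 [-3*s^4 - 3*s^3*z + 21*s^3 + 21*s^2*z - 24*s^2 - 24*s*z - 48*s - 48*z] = -36*s^2 - 18*s*z + 126*s + 42*z - 48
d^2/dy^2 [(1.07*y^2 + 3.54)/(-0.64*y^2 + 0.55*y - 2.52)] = (4.44089209850063e-16*y^4 - 0.75328*y^3 + 1.654272*y^2 + 7.47648*y - 4.312932)/(0.262144*y^6 - 0.67584*y^5 + 3.677376*y^4 - 5.488615*y^3 + 14.479668*y^2 - 10.47816*y + 16.003008)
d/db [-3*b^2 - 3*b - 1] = -6*b - 3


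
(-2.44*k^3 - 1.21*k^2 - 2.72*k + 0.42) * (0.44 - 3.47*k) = 8.4668*k^4 + 3.1251*k^3 + 8.906*k^2 - 2.6542*k + 0.1848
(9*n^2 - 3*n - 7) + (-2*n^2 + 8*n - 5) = 7*n^2 + 5*n - 12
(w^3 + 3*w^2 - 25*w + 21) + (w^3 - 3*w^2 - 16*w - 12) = 2*w^3 - 41*w + 9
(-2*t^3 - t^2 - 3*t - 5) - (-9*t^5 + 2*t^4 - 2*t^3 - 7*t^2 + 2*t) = 9*t^5 - 2*t^4 + 6*t^2 - 5*t - 5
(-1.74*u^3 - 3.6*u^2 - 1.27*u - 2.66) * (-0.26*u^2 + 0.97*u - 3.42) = 0.4524*u^5 - 0.7518*u^4 + 2.789*u^3 + 11.7717*u^2 + 1.7632*u + 9.0972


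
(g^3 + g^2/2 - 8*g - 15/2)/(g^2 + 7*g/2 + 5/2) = g - 3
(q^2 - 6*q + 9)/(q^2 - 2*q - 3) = (q - 3)/(q + 1)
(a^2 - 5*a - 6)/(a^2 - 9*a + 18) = (a + 1)/(a - 3)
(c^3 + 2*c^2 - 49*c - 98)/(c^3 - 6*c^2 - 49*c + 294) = (c + 2)/(c - 6)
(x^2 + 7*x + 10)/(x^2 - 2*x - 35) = (x + 2)/(x - 7)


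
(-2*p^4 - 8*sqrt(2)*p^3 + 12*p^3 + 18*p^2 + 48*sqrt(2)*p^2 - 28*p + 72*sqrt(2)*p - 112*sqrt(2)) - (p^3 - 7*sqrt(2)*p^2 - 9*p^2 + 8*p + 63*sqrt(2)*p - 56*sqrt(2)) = -2*p^4 - 8*sqrt(2)*p^3 + 11*p^3 + 27*p^2 + 55*sqrt(2)*p^2 - 36*p + 9*sqrt(2)*p - 56*sqrt(2)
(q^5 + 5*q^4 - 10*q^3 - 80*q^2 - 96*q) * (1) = q^5 + 5*q^4 - 10*q^3 - 80*q^2 - 96*q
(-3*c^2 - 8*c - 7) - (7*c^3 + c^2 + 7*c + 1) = -7*c^3 - 4*c^2 - 15*c - 8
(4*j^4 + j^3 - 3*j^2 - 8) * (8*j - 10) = 32*j^5 - 32*j^4 - 34*j^3 + 30*j^2 - 64*j + 80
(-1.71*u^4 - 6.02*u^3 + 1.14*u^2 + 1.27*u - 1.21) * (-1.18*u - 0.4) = 2.0178*u^5 + 7.7876*u^4 + 1.0628*u^3 - 1.9546*u^2 + 0.9198*u + 0.484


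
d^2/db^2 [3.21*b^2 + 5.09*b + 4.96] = 6.42000000000000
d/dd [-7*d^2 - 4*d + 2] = -14*d - 4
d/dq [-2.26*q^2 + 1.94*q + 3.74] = 1.94 - 4.52*q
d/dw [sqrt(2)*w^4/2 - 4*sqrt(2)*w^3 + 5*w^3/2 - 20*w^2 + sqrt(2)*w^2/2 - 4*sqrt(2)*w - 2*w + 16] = 2*sqrt(2)*w^3 - 12*sqrt(2)*w^2 + 15*w^2/2 - 40*w + sqrt(2)*w - 4*sqrt(2) - 2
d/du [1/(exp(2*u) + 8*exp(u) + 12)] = 2*(-exp(u) - 4)*exp(u)/(exp(2*u) + 8*exp(u) + 12)^2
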